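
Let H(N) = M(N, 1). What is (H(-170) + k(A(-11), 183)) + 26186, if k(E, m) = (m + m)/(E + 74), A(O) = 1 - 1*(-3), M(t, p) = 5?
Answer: 340544/13 ≈ 26196.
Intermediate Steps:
H(N) = 5
A(O) = 4 (A(O) = 1 + 3 = 4)
k(E, m) = 2*m/(74 + E) (k(E, m) = (2*m)/(74 + E) = 2*m/(74 + E))
(H(-170) + k(A(-11), 183)) + 26186 = (5 + 2*183/(74 + 4)) + 26186 = (5 + 2*183/78) + 26186 = (5 + 2*183*(1/78)) + 26186 = (5 + 61/13) + 26186 = 126/13 + 26186 = 340544/13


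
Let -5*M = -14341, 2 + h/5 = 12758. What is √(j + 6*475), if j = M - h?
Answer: I*√1451545/5 ≈ 240.96*I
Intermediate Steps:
h = 63780 (h = -10 + 5*12758 = -10 + 63790 = 63780)
M = 14341/5 (M = -⅕*(-14341) = 14341/5 ≈ 2868.2)
j = -304559/5 (j = 14341/5 - 1*63780 = 14341/5 - 63780 = -304559/5 ≈ -60912.)
√(j + 6*475) = √(-304559/5 + 6*475) = √(-304559/5 + 2850) = √(-290309/5) = I*√1451545/5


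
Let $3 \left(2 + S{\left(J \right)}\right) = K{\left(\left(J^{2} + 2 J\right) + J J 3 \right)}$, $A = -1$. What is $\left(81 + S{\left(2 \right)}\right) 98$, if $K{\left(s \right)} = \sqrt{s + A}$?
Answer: $7742 + \frac{98 \sqrt{19}}{3} \approx 7884.4$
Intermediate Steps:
$K{\left(s \right)} = \sqrt{-1 + s}$ ($K{\left(s \right)} = \sqrt{s - 1} = \sqrt{-1 + s}$)
$S{\left(J \right)} = -2 + \frac{\sqrt{-1 + 2 J + 4 J^{2}}}{3}$ ($S{\left(J \right)} = -2 + \frac{\sqrt{-1 + \left(\left(J^{2} + 2 J\right) + J J 3\right)}}{3} = -2 + \frac{\sqrt{-1 + \left(\left(J^{2} + 2 J\right) + J^{2} \cdot 3\right)}}{3} = -2 + \frac{\sqrt{-1 + \left(\left(J^{2} + 2 J\right) + 3 J^{2}\right)}}{3} = -2 + \frac{\sqrt{-1 + \left(2 J + 4 J^{2}\right)}}{3} = -2 + \frac{\sqrt{-1 + 2 J + 4 J^{2}}}{3}$)
$\left(81 + S{\left(2 \right)}\right) 98 = \left(81 - \left(2 - \frac{\sqrt{-1 + 2 \cdot 2 \left(1 + 2 \cdot 2\right)}}{3}\right)\right) 98 = \left(81 - \left(2 - \frac{\sqrt{-1 + 2 \cdot 2 \left(1 + 4\right)}}{3}\right)\right) 98 = \left(81 - \left(2 - \frac{\sqrt{-1 + 2 \cdot 2 \cdot 5}}{3}\right)\right) 98 = \left(81 - \left(2 - \frac{\sqrt{-1 + 20}}{3}\right)\right) 98 = \left(81 - \left(2 - \frac{\sqrt{19}}{3}\right)\right) 98 = \left(79 + \frac{\sqrt{19}}{3}\right) 98 = 7742 + \frac{98 \sqrt{19}}{3}$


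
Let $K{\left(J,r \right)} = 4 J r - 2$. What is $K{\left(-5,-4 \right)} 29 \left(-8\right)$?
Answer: $-18096$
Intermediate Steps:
$K{\left(J,r \right)} = -2 + 4 J r$ ($K{\left(J,r \right)} = 4 J r - 2 = -2 + 4 J r$)
$K{\left(-5,-4 \right)} 29 \left(-8\right) = \left(-2 + 4 \left(-5\right) \left(-4\right)\right) 29 \left(-8\right) = \left(-2 + 80\right) 29 \left(-8\right) = 78 \cdot 29 \left(-8\right) = 2262 \left(-8\right) = -18096$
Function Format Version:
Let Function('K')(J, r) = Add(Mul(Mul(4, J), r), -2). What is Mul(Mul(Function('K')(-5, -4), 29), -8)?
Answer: -18096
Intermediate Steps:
Function('K')(J, r) = Add(-2, Mul(4, J, r)) (Function('K')(J, r) = Add(Mul(4, J, r), -2) = Add(-2, Mul(4, J, r)))
Mul(Mul(Function('K')(-5, -4), 29), -8) = Mul(Mul(Add(-2, Mul(4, -5, -4)), 29), -8) = Mul(Mul(Add(-2, 80), 29), -8) = Mul(Mul(78, 29), -8) = Mul(2262, -8) = -18096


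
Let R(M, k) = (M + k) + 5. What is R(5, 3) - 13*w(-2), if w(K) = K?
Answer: 39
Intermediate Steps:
R(M, k) = 5 + M + k
R(5, 3) - 13*w(-2) = (5 + 5 + 3) - 13*(-2) = 13 + 26 = 39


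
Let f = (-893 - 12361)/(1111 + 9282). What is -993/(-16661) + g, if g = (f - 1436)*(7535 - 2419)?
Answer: -1273246469172703/173157773 ≈ -7.3531e+6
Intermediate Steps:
f = -13254/10393 ≈ -1.2753
g = -76420771832/10393 (g = (-13254/10393 - 1436)*(7535 - 2419) = -14937602/10393*5116 = -76420771832/10393 ≈ -7.3531e+6)
-993/(-16661) + g = -993/(-16661) - 76420771832/10393 = -993*(-1/16661) - 76420771832/10393 = 993/16661 - 76420771832/10393 = -1273246469172703/173157773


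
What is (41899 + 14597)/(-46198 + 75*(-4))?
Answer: -28248/23249 ≈ -1.2150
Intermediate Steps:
(41899 + 14597)/(-46198 + 75*(-4)) = 56496/(-46198 - 300) = 56496/(-46498) = 56496*(-1/46498) = -28248/23249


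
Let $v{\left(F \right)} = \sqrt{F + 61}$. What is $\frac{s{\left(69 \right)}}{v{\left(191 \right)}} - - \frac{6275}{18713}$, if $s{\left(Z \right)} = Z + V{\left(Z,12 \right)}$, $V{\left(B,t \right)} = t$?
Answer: $\frac{6275}{18713} + \frac{27 \sqrt{7}}{14} \approx 5.4379$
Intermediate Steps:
$v{\left(F \right)} = \sqrt{61 + F}$
$s{\left(Z \right)} = 12 + Z$ ($s{\left(Z \right)} = Z + 12 = 12 + Z$)
$\frac{s{\left(69 \right)}}{v{\left(191 \right)}} - - \frac{6275}{18713} = \frac{12 + 69}{\sqrt{61 + 191}} - - \frac{6275}{18713} = \frac{81}{\sqrt{252}} - \left(-6275\right) \frac{1}{18713} = \frac{81}{6 \sqrt{7}} - - \frac{6275}{18713} = 81 \frac{\sqrt{7}}{42} + \frac{6275}{18713} = \frac{27 \sqrt{7}}{14} + \frac{6275}{18713} = \frac{6275}{18713} + \frac{27 \sqrt{7}}{14}$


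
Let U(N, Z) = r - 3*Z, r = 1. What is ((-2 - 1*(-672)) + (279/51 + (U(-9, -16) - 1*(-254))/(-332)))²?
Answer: 14494809912025/31854736 ≈ 4.5503e+5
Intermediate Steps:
U(N, Z) = 1 - 3*Z
((-2 - 1*(-672)) + (279/51 + (U(-9, -16) - 1*(-254))/(-332)))² = ((-2 - 1*(-672)) + (279/51 + ((1 - 3*(-16)) - 1*(-254))/(-332)))² = ((-2 + 672) + (279*(1/51) + ((1 + 48) + 254)*(-1/332)))² = (670 + (93/17 + (49 + 254)*(-1/332)))² = (670 + (93/17 + 303*(-1/332)))² = (670 + (93/17 - 303/332))² = (670 + 25725/5644)² = (3807205/5644)² = 14494809912025/31854736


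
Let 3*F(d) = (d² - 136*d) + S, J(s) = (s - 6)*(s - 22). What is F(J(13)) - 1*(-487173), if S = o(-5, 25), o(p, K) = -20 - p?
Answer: 491347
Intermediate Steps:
S = -15 (S = -20 - 1*(-5) = -20 + 5 = -15)
J(s) = (-22 + s)*(-6 + s) (J(s) = (-6 + s)*(-22 + s) = (-22 + s)*(-6 + s))
F(d) = -5 - 136*d/3 + d²/3 (F(d) = ((d² - 136*d) - 15)/3 = (-15 + d² - 136*d)/3 = -5 - 136*d/3 + d²/3)
F(J(13)) - 1*(-487173) = (-5 - 136*(132 + 13² - 28*13)/3 + (132 + 13² - 28*13)²/3) - 1*(-487173) = (-5 - 136*(132 + 169 - 364)/3 + (132 + 169 - 364)²/3) + 487173 = (-5 - 136/3*(-63) + (⅓)*(-63)²) + 487173 = (-5 + 2856 + (⅓)*3969) + 487173 = (-5 + 2856 + 1323) + 487173 = 4174 + 487173 = 491347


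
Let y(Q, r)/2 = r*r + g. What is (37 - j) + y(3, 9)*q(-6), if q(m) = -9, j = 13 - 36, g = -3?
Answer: -1344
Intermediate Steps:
j = -23
y(Q, r) = -6 + 2*r**2 (y(Q, r) = 2*(r*r - 3) = 2*(r**2 - 3) = 2*(-3 + r**2) = -6 + 2*r**2)
(37 - j) + y(3, 9)*q(-6) = (37 - 1*(-23)) + (-6 + 2*9**2)*(-9) = (37 + 23) + (-6 + 2*81)*(-9) = 60 + (-6 + 162)*(-9) = 60 + 156*(-9) = 60 - 1404 = -1344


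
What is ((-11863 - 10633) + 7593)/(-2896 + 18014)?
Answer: -14903/15118 ≈ -0.98578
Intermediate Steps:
((-11863 - 10633) + 7593)/(-2896 + 18014) = (-22496 + 7593)/15118 = -14903*1/15118 = -14903/15118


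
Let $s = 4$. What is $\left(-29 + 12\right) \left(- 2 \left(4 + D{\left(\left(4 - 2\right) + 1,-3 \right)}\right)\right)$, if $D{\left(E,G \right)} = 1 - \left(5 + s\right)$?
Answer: $-136$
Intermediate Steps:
$D{\left(E,G \right)} = -8$ ($D{\left(E,G \right)} = 1 - 9 = -8$)
$\left(-29 + 12\right) \left(- 2 \left(4 + D{\left(\left(4 - 2\right) + 1,-3 \right)}\right)\right) = \left(-29 + 12\right) \left(- 2 \left(4 - 8\right)\right) = - 17 \left(\left(-2\right) \left(-4\right)\right) = \left(-17\right) 8 = -136$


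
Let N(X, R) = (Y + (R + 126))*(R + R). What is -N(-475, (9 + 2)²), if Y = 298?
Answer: -131890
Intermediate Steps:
N(X, R) = 2*R*(424 + R) (N(X, R) = (298 + (R + 126))*(R + R) = (298 + (126 + R))*(2*R) = (424 + R)*(2*R) = 2*R*(424 + R))
-N(-475, (9 + 2)²) = -2*(9 + 2)²*(424 + (9 + 2)²) = -2*11²*(424 + 11²) = -2*121*(424 + 121) = -2*121*545 = -1*131890 = -131890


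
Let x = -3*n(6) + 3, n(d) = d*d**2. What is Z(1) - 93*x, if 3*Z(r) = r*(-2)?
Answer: 179953/3 ≈ 59984.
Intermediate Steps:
Z(r) = -2*r/3 (Z(r) = (r*(-2))/3 = (-2*r)/3 = -2*r/3)
n(d) = d**3
x = -645 (x = -3*6**3 + 3 = -3*216 + 3 = -648 + 3 = -645)
Z(1) - 93*x = -2/3*1 - 93*(-645) = -2/3 + 59985 = 179953/3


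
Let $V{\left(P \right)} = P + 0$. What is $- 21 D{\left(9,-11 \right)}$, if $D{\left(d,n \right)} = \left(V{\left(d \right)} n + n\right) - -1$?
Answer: $2289$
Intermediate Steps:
$V{\left(P \right)} = P$
$D{\left(d,n \right)} = 1 + n + d n$ ($D{\left(d,n \right)} = \left(d n + n\right) - -1 = \left(n + d n\right) + 1 = 1 + n + d n$)
$- 21 D{\left(9,-11 \right)} = - 21 \left(1 - 11 + 9 \left(-11\right)\right) = - 21 \left(1 - 11 - 99\right) = \left(-21\right) \left(-109\right) = 2289$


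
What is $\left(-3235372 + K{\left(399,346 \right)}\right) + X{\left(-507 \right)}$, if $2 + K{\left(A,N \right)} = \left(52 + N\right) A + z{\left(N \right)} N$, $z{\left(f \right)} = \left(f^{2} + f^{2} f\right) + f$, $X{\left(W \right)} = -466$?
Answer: $14370385070$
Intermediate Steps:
$z{\left(f \right)} = f + f^{2} + f^{3}$ ($z{\left(f \right)} = \left(f^{2} + f^{3}\right) + f = f + f^{2} + f^{3}$)
$K{\left(A,N \right)} = -2 + A \left(52 + N\right) + N^{2} \left(1 + N + N^{2}\right)$ ($K{\left(A,N \right)} = -2 + \left(\left(52 + N\right) A + N \left(1 + N + N^{2}\right) N\right) = -2 + \left(A \left(52 + N\right) + N^{2} \left(1 + N + N^{2}\right)\right) = -2 + A \left(52 + N\right) + N^{2} \left(1 + N + N^{2}\right)$)
$\left(-3235372 + K{\left(399,346 \right)}\right) + X{\left(-507 \right)} = \left(-3235372 + \left(-2 + 52 \cdot 399 + 399 \cdot 346 + 346^{2} \left(1 + 346 + 346^{2}\right)\right)\right) - 466 = \left(-3235372 + \left(-2 + 20748 + 138054 + 119716 \left(1 + 346 + 119716\right)\right)\right) - 466 = \left(-3235372 + \left(-2 + 20748 + 138054 + 119716 \cdot 120063\right)\right) - 466 = \left(-3235372 + \left(-2 + 20748 + 138054 + 14373462108\right)\right) - 466 = \left(-3235372 + 14373620908\right) - 466 = 14370385536 - 466 = 14370385070$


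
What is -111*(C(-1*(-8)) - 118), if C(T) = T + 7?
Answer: 11433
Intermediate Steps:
C(T) = 7 + T
-111*(C(-1*(-8)) - 118) = -111*((7 - 1*(-8)) - 118) = -111*((7 + 8) - 118) = -111*(15 - 118) = -111*(-103) = 11433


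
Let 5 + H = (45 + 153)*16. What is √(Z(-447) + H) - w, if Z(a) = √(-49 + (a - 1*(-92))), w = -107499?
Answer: 107499 + √(3163 + 2*I*√101) ≈ 1.0756e+5 + 0.17869*I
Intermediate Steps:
Z(a) = √(43 + a) (Z(a) = √(-49 + (a + 92)) = √(-49 + (92 + a)) = √(43 + a))
H = 3163 (H = -5 + (45 + 153)*16 = -5 + 198*16 = -5 + 3168 = 3163)
√(Z(-447) + H) - w = √(√(43 - 447) + 3163) - 1*(-107499) = √(√(-404) + 3163) + 107499 = √(2*I*√101 + 3163) + 107499 = √(3163 + 2*I*√101) + 107499 = 107499 + √(3163 + 2*I*√101)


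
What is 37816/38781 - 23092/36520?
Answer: 121377367/354070530 ≈ 0.34281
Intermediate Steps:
37816/38781 - 23092/36520 = 37816*(1/38781) - 23092*1/36520 = 37816/38781 - 5773/9130 = 121377367/354070530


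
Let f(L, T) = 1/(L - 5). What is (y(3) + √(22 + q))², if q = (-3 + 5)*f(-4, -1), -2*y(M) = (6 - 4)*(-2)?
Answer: 400/9 ≈ 44.444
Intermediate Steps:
y(M) = 2 (y(M) = -(6 - 4)*(-2)/2 = -(-2) = -½*(-4) = 2)
f(L, T) = 1/(-5 + L)
q = -2/9 (q = (-3 + 5)/(-5 - 4) = 2/(-9) = 2*(-⅑) = -2/9 ≈ -0.22222)
(y(3) + √(22 + q))² = (2 + √(22 - 2/9))² = (2 + √(196/9))² = (2 + 14/3)² = (20/3)² = 400/9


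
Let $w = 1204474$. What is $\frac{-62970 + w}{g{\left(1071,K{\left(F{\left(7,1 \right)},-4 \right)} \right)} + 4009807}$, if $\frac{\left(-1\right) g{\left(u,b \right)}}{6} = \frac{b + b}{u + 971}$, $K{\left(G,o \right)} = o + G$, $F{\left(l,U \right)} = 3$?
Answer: $\frac{1165475584}{4094012953} \approx 0.28468$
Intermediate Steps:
$K{\left(G,o \right)} = G + o$
$g{\left(u,b \right)} = - \frac{12 b}{971 + u}$ ($g{\left(u,b \right)} = - 6 \frac{b + b}{u + 971} = - 6 \frac{2 b}{971 + u} = - \frac{12 b}{971 + u}$)
$\frac{-62970 + w}{g{\left(1071,K{\left(F{\left(7,1 \right)},-4 \right)} \right)} + 4009807} = \frac{-62970 + 1204474}{- \frac{12 \left(3 - 4\right)}{971 + 1071} + 4009807} = \frac{1141504}{\left(-12\right) \left(-1\right) \frac{1}{2042} + 4009807} = \frac{1141504}{\frac{6}{1021} + 4009807} = \frac{1141504}{\frac{4094012953}{1021}} = 1141504 \cdot \frac{1021}{4094012953} = \frac{1165475584}{4094012953}$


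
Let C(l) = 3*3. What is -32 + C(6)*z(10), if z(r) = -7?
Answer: -95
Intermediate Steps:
C(l) = 9
-32 + C(6)*z(10) = -32 + 9*(-7) = -32 - 63 = -95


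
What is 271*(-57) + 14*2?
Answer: -15419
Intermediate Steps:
271*(-57) + 14*2 = -15447 + 28 = -15419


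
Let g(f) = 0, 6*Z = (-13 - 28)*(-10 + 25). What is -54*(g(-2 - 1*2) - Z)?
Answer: -5535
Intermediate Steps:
Z = -205/2 (Z = ((-13 - 28)*(-10 + 25))/6 = (-41*15)/6 = (⅙)*(-615) = -205/2 ≈ -102.50)
-54*(g(-2 - 1*2) - Z) = -54*(0 - 1*(-205/2)) = -54*(0 + 205/2) = -54*205/2 = -5535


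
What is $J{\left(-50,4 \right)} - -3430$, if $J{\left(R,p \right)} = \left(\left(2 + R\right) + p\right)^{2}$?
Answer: $5366$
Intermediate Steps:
$J{\left(R,p \right)} = \left(2 + R + p\right)^{2}$
$J{\left(-50,4 \right)} - -3430 = \left(2 - 50 + 4\right)^{2} - -3430 = \left(-44\right)^{2} + 3430 = 1936 + 3430 = 5366$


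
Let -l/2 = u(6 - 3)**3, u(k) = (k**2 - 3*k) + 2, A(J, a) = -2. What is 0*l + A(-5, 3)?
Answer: -2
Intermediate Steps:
u(k) = 2 + k**2 - 3*k
l = -16 (l = -2*(2 + (6 - 3)**2 - 3*(6 - 3))**3 = -2*(2 + 3**2 - 3*3)**3 = -2*(2 + 9 - 9)**3 = -2*2**3 = -2*8 = -16)
0*l + A(-5, 3) = 0*(-16) - 2 = 0 - 2 = -2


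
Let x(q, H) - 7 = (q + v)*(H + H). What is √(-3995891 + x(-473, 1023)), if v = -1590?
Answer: I*√8216782 ≈ 2866.5*I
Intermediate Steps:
x(q, H) = 7 + 2*H*(-1590 + q) (x(q, H) = 7 + (q - 1590)*(H + H) = 7 + (-1590 + q)*(2*H) = 7 + 2*H*(-1590 + q))
√(-3995891 + x(-473, 1023)) = √(-3995891 + (7 - 3180*1023 + 2*1023*(-473))) = √(-3995891 + (7 - 3253140 - 967758)) = √(-3995891 - 4220891) = √(-8216782) = I*√8216782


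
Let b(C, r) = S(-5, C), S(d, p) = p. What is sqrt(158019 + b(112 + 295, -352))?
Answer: sqrt(158426) ≈ 398.03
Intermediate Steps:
b(C, r) = C
sqrt(158019 + b(112 + 295, -352)) = sqrt(158019 + (112 + 295)) = sqrt(158019 + 407) = sqrt(158426)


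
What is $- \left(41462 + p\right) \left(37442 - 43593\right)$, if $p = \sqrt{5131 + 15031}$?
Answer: $255032762 + 6151 \sqrt{20162} \approx 2.5591 \cdot 10^{8}$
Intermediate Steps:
$p = \sqrt{20162} \approx 141.99$
$- \left(41462 + p\right) \left(37442 - 43593\right) = - \left(41462 + \sqrt{20162}\right) \left(37442 - 43593\right) = - \left(41462 + \sqrt{20162}\right) \left(-6151\right) = - (-255032762 - 6151 \sqrt{20162}) = 255032762 + 6151 \sqrt{20162}$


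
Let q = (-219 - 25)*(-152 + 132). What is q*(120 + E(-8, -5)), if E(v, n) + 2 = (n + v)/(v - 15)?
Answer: 13307760/23 ≈ 5.7860e+5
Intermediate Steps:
E(v, n) = -2 + (n + v)/(-15 + v) (E(v, n) = -2 + (n + v)/(v - 15) = -2 + (n + v)/(-15 + v))
q = 4880 (q = -244*(-20) = 4880)
q*(120 + E(-8, -5)) = 4880*(120 + (30 - 5 - 1*(-8))/(-15 - 8)) = 4880*(120 + (30 - 5 + 8)/(-23)) = 4880*(120 - 1/23*33) = 4880*(120 - 33/23) = 4880*(2727/23) = 13307760/23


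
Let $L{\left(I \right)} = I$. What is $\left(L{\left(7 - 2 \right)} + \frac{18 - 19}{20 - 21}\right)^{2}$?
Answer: $36$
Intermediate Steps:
$\left(L{\left(7 - 2 \right)} + \frac{18 - 19}{20 - 21}\right)^{2} = \left(\left(7 - 2\right) + \frac{18 - 19}{20 - 21}\right)^{2} = \left(5 - \frac{1}{-1}\right)^{2} = \left(5 - -1\right)^{2} = \left(5 + 1\right)^{2} = 6^{2} = 36$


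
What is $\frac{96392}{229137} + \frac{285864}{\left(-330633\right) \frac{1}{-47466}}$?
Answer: $\frac{345461191299736}{8417805969} \approx 41039.0$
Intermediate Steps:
$\frac{96392}{229137} + \frac{285864}{\left(-330633\right) \frac{1}{-47466}} = 96392 \cdot \frac{1}{229137} + \frac{285864}{\left(-330633\right) \left(- \frac{1}{47466}\right)} = \frac{96392}{229137} + \frac{285864}{\frac{36737}{5274}} = \frac{96392}{229137} + 285864 \cdot \frac{5274}{36737} = \frac{96392}{229137} + \frac{1507646736}{36737} = \frac{345461191299736}{8417805969}$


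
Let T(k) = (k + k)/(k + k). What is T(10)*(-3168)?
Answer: -3168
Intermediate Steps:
T(k) = 1 (T(k) = (2*k)/((2*k)) = (2*k)*(1/(2*k)) = 1)
T(10)*(-3168) = 1*(-3168) = -3168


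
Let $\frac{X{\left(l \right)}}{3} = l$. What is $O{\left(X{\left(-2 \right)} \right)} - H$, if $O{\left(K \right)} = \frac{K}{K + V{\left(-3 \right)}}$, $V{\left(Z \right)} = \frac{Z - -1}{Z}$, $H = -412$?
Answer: $\frac{3305}{8} \approx 413.13$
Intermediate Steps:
$V{\left(Z \right)} = \frac{1 + Z}{Z}$ ($V{\left(Z \right)} = \frac{Z + 1}{Z} = \frac{1 + Z}{Z}$)
$X{\left(l \right)} = 3 l$
$O{\left(K \right)} = \frac{K}{\frac{2}{3} + K}$ ($O{\left(K \right)} = \frac{K}{K + \frac{1 - 3}{-3}} = \frac{K}{K - - \frac{2}{3}} = \frac{K}{K + \frac{2}{3}} = \frac{K}{\frac{2}{3} + K}$)
$O{\left(X{\left(-2 \right)} \right)} - H = \frac{3 \cdot 3 \left(-2\right)}{2 + 3 \cdot 3 \left(-2\right)} - -412 = 3 \left(-6\right) \frac{1}{2 + 3 \left(-6\right)} + 412 = 3 \left(-6\right) \frac{1}{2 - 18} + 412 = 3 \left(-6\right) \frac{1}{-16} + 412 = 3 \left(-6\right) \left(- \frac{1}{16}\right) + 412 = \frac{9}{8} + 412 = \frac{3305}{8}$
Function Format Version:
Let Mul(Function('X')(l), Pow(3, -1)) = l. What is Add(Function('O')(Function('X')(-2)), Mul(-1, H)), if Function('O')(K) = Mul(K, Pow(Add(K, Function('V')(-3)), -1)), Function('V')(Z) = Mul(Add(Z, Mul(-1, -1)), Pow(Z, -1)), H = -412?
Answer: Rational(3305, 8) ≈ 413.13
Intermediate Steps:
Function('V')(Z) = Mul(Pow(Z, -1), Add(1, Z)) (Function('V')(Z) = Mul(Add(Z, 1), Pow(Z, -1)) = Mul(Add(1, Z), Pow(Z, -1)) = Mul(Pow(Z, -1), Add(1, Z)))
Function('X')(l) = Mul(3, l)
Function('O')(K) = Mul(K, Pow(Add(Rational(2, 3), K), -1)) (Function('O')(K) = Mul(K, Pow(Add(K, Mul(Pow(-3, -1), Add(1, -3))), -1)) = Mul(K, Pow(Add(K, Mul(Rational(-1, 3), -2)), -1)) = Mul(K, Pow(Add(K, Rational(2, 3)), -1)) = Mul(K, Pow(Add(Rational(2, 3), K), -1)))
Add(Function('O')(Function('X')(-2)), Mul(-1, H)) = Add(Mul(3, Mul(3, -2), Pow(Add(2, Mul(3, Mul(3, -2))), -1)), Mul(-1, -412)) = Add(Mul(3, -6, Pow(Add(2, Mul(3, -6)), -1)), 412) = Add(Mul(3, -6, Pow(Add(2, -18), -1)), 412) = Add(Mul(3, -6, Pow(-16, -1)), 412) = Add(Mul(3, -6, Rational(-1, 16)), 412) = Add(Rational(9, 8), 412) = Rational(3305, 8)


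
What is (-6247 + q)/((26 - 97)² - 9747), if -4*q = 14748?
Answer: 4967/2353 ≈ 2.1109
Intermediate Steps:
q = -3687 (q = -¼*14748 = -3687)
(-6247 + q)/((26 - 97)² - 9747) = (-6247 - 3687)/((26 - 97)² - 9747) = -9934/((-71)² - 9747) = -9934/(5041 - 9747) = -9934/(-4706) = -9934*(-1/4706) = 4967/2353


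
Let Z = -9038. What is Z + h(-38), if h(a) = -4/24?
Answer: -54229/6 ≈ -9038.2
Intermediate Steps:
h(a) = -⅙ (h(a) = (1/24)*(-4) = -⅙)
Z + h(-38) = -9038 - ⅙ = -54229/6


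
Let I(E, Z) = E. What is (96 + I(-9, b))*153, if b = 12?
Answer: 13311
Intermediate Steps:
(96 + I(-9, b))*153 = (96 - 9)*153 = 87*153 = 13311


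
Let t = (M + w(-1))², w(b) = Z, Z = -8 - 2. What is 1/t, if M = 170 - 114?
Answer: 1/2116 ≈ 0.00047259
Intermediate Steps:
Z = -10
w(b) = -10
M = 56
t = 2116 (t = (56 - 10)² = 46² = 2116)
1/t = 1/2116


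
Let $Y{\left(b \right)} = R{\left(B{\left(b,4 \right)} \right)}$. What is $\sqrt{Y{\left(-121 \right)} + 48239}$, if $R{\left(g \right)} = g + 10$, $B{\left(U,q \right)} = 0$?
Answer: $3 \sqrt{5361} \approx 219.66$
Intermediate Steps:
$R{\left(g \right)} = 10 + g$
$Y{\left(b \right)} = 10$ ($Y{\left(b \right)} = 10 + 0 = 10$)
$\sqrt{Y{\left(-121 \right)} + 48239} = \sqrt{10 + 48239} = \sqrt{48249} = 3 \sqrt{5361}$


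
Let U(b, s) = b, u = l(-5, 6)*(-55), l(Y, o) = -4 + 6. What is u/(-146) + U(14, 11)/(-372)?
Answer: 9719/13578 ≈ 0.71579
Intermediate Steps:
l(Y, o) = 2
u = -110 (u = 2*(-55) = -110)
u/(-146) + U(14, 11)/(-372) = -110/(-146) + 14/(-372) = -110*(-1/146) + 14*(-1/372) = 55/73 - 7/186 = 9719/13578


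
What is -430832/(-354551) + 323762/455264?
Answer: 155466220255/80707153232 ≈ 1.9263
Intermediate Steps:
-430832/(-354551) + 323762/455264 = -430832*(-1/354551) + 323762*(1/455264) = 430832/354551 + 161881/227632 = 155466220255/80707153232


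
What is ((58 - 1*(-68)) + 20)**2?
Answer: 21316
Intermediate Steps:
((58 - 1*(-68)) + 20)**2 = ((58 + 68) + 20)**2 = (126 + 20)**2 = 146**2 = 21316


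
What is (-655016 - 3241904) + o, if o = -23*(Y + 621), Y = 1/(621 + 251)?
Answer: -3410569039/872 ≈ -3.9112e+6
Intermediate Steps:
Y = 1/872 ≈ 0.0011468
o = -12454799/872 (o = -23*(1/872 + 621) = -23*541513/872 = -12454799/872 ≈ -14283.)
(-655016 - 3241904) + o = (-655016 - 3241904) - 12454799/872 = -3896920 - 12454799/872 = -3410569039/872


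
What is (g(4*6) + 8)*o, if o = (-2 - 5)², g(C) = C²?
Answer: 28616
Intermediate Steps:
o = 49 (o = (-7)² = 49)
(g(4*6) + 8)*o = ((4*6)² + 8)*49 = (24² + 8)*49 = (576 + 8)*49 = 584*49 = 28616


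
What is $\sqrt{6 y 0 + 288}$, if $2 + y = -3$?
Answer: $12 \sqrt{2} \approx 16.971$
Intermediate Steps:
$y = -5$ ($y = -2 - 3 = -5$)
$\sqrt{6 y 0 + 288} = \sqrt{6 \left(-5\right) 0 + 288} = \sqrt{\left(-30\right) 0 + 288} = \sqrt{0 + 288} = \sqrt{288} = 12 \sqrt{2}$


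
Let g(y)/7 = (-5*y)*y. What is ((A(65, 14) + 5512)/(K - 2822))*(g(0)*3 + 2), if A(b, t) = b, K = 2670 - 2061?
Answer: -11154/2213 ≈ -5.0402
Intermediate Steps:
K = 609
g(y) = -35*y**2 (g(y) = 7*((-5*y)*y) = 7*(-5*y**2) = -35*y**2)
((A(65, 14) + 5512)/(K - 2822))*(g(0)*3 + 2) = ((65 + 5512)/(609 - 2822))*(-35*0**2*3 + 2) = (5577/(-2213))*(-35*0*3 + 2) = (5577*(-1/2213))*(0*3 + 2) = -5577*(0 + 2)/2213 = -5577/2213*2 = -11154/2213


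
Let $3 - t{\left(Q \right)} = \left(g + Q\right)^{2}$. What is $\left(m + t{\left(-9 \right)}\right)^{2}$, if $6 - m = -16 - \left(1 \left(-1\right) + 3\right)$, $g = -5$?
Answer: $28561$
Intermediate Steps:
$t{\left(Q \right)} = 3 - \left(-5 + Q\right)^{2}$
$m = 24$ ($m = 6 - \left(-16 - \left(1 \left(-1\right) + 3\right)\right) = 6 - \left(-16 - \left(-1 + 3\right)\right) = 6 - \left(-16 - 2\right) = 6 - -18 = 6 + 18 = 24$)
$\left(m + t{\left(-9 \right)}\right)^{2} = \left(24 + \left(3 - \left(-5 - 9\right)^{2}\right)\right)^{2} = \left(24 + \left(3 - \left(-14\right)^{2}\right)\right)^{2} = \left(24 + \left(3 - 196\right)\right)^{2} = \left(24 - 193\right)^{2} = \left(-169\right)^{2} = 28561$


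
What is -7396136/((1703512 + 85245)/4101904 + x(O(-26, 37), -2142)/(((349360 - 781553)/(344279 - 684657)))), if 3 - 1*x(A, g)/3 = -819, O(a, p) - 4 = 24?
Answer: -13111974892441496192/3443797059623893 ≈ -3807.4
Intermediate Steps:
O(a, p) = 28 (O(a, p) = 4 + 24 = 28)
x(A, g) = 2466 (x(A, g) = 9 - 3*(-819) = 9 + 2457 = 2466)
-7396136/((1703512 + 85245)/4101904 + x(O(-26, 37), -2142)/(((349360 - 781553)/(344279 - 684657)))) = -7396136/((1703512 + 85245)/4101904 + 2466/(((349360 - 781553)/(344279 - 684657)))) = -7396136/(1788757*(1/4101904) + 2466/((-432193/(-340378)))) = -7396136/(1788757/4101904 + 2466/((-432193*(-1/340378)))) = -7396136/(1788757/4101904 + 2466/(432193/340378)) = -7396136/(1788757/4101904 + 2466*(340378/432193)) = -7396136/(1788757/4101904 + 839372148/432193) = -7396136/3443797059623893/1772814195472 = -7396136*1772814195472/3443797059623893 = -13111974892441496192/3443797059623893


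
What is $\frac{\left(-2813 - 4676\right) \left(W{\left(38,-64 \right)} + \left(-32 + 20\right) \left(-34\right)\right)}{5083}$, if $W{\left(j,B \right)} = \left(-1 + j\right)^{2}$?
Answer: $- \frac{13307953}{5083} \approx -2618.1$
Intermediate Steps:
$\frac{\left(-2813 - 4676\right) \left(W{\left(38,-64 \right)} + \left(-32 + 20\right) \left(-34\right)\right)}{5083} = \frac{\left(-2813 - 4676\right) \left(\left(-1 + 38\right)^{2} + \left(-32 + 20\right) \left(-34\right)\right)}{5083} = - 7489 \left(37^{2} - -408\right) \frac{1}{5083} = - 7489 \left(1369 + 408\right) \frac{1}{5083} = \left(-7489\right) 1777 \cdot \frac{1}{5083} = \left(-13307953\right) \frac{1}{5083} = - \frac{13307953}{5083}$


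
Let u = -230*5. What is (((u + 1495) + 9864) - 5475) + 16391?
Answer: 21125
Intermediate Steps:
u = -1150
(((u + 1495) + 9864) - 5475) + 16391 = (((-1150 + 1495) + 9864) - 5475) + 16391 = ((345 + 9864) - 5475) + 16391 = (10209 - 5475) + 16391 = 4734 + 16391 = 21125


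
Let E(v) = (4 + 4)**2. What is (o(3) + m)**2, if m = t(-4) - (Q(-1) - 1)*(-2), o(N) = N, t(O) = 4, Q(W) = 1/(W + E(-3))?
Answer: 100489/3969 ≈ 25.318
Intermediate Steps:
E(v) = 64 (E(v) = 8**2 = 64)
Q(W) = 1/(64 + W) (Q(W) = 1/(W + 64) = 1/(64 + W))
m = 128/63 (m = 4 - (1/(64 - 1) - 1)*(-2) = 4 - (1/63 - 1)*(-2) = 4 - (-62)*(-2)/63 = 4 - 1*124/63 = 4 - 124/63 = 128/63 ≈ 2.0317)
(o(3) + m)**2 = (3 + 128/63)**2 = (317/63)**2 = 100489/3969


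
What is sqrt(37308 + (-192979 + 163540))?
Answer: sqrt(7869) ≈ 88.707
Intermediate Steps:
sqrt(37308 + (-192979 + 163540)) = sqrt(37308 - 29439) = sqrt(7869)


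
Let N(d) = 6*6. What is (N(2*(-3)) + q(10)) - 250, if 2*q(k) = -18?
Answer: -223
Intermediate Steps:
q(k) = -9 (q(k) = (1/2)*(-18) = -9)
N(d) = 36
(N(2*(-3)) + q(10)) - 250 = (36 - 9) - 250 = 27 - 250 = -223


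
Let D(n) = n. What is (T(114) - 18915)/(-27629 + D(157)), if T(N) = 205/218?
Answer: 242545/352288 ≈ 0.68849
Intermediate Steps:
T(N) = 205/218 (T(N) = 205*(1/218) = 205/218)
(T(114) - 18915)/(-27629 + D(157)) = (205/218 - 18915)/(-27629 + 157) = -4123265/218/(-27472) = -4123265/218*(-1/27472) = 242545/352288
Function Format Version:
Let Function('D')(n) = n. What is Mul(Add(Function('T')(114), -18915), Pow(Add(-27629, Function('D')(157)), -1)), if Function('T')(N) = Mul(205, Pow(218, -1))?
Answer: Rational(242545, 352288) ≈ 0.68849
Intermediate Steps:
Function('T')(N) = Rational(205, 218) (Function('T')(N) = Mul(205, Rational(1, 218)) = Rational(205, 218))
Mul(Add(Function('T')(114), -18915), Pow(Add(-27629, Function('D')(157)), -1)) = Mul(Add(Rational(205, 218), -18915), Pow(Add(-27629, 157), -1)) = Mul(Rational(-4123265, 218), Pow(-27472, -1)) = Mul(Rational(-4123265, 218), Rational(-1, 27472)) = Rational(242545, 352288)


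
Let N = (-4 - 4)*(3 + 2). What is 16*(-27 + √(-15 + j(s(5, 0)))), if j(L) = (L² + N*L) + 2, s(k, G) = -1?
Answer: -432 + 32*√7 ≈ -347.34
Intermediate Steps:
N = -40 (N = -8*5 = -40)
j(L) = 2 + L² - 40*L (j(L) = (L² - 40*L) + 2 = 2 + L² - 40*L)
16*(-27 + √(-15 + j(s(5, 0)))) = 16*(-27 + √(-15 + (2 + (-1)² - 40*(-1)))) = 16*(-27 + √(-15 + (2 + 1 + 40))) = 16*(-27 + √(-15 + 43)) = 16*(-27 + √28) = 16*(-27 + 2*√7) = -432 + 32*√7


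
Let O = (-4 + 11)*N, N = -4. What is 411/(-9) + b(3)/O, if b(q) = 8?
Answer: -965/21 ≈ -45.952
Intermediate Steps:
O = -28 (O = (-4 + 11)*(-4) = 7*(-4) = -28)
411/(-9) + b(3)/O = 411/(-9) + 8/(-28) = 411*(-⅑) + 8*(-1/28) = -137/3 - 2/7 = -965/21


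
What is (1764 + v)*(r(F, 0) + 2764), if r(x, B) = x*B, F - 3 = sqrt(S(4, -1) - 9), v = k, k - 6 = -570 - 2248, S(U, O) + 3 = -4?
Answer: -2896672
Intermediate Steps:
S(U, O) = -7 (S(U, O) = -3 - 4 = -7)
k = -2812 (k = 6 + (-570 - 2248) = 6 - 2818 = -2812)
v = -2812
F = 3 + 4*I (F = 3 + sqrt(-7 - 9) = 3 + sqrt(-16) = 3 + 4*I ≈ 3.0 + 4.0*I)
r(x, B) = B*x
(1764 + v)*(r(F, 0) + 2764) = (1764 - 2812)*(0*(3 + 4*I) + 2764) = -1048*(0 + 2764) = -1048*2764 = -2896672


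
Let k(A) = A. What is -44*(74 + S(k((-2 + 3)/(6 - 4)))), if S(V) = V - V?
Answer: -3256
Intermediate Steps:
S(V) = 0
-44*(74 + S(k((-2 + 3)/(6 - 4)))) = -44*(74 + 0) = -44*74 = -3256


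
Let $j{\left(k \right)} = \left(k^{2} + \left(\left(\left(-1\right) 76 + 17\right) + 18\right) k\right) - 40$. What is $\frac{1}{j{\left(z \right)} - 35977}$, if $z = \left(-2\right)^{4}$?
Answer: $- \frac{1}{36417} \approx -2.746 \cdot 10^{-5}$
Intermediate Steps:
$z = 16$
$j{\left(k \right)} = -40 + k^{2} - 41 k$ ($j{\left(k \right)} = \left(k^{2} + \left(\left(-76 + 17\right) + 18\right) k\right) - 40 = \left(k^{2} + \left(-59 + 18\right) k\right) - 40 = \left(k^{2} - 41 k\right) - 40 = -40 + k^{2} - 41 k$)
$\frac{1}{j{\left(z \right)} - 35977} = \frac{1}{\left(-40 + 16^{2} - 656\right) - 35977} = \frac{1}{\left(-40 + 256 - 656\right) - 35977} = \frac{1}{-440 - 35977} = \frac{1}{-36417} = - \frac{1}{36417}$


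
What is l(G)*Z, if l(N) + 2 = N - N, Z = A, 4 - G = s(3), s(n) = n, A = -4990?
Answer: 9980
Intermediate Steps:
G = 1 (G = 4 - 1*3 = 4 - 3 = 1)
Z = -4990
l(N) = -2 (l(N) = -2 + (N - N) = -2 + 0 = -2)
l(G)*Z = -2*(-4990) = 9980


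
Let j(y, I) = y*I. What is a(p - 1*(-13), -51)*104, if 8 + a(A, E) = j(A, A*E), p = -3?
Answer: -531232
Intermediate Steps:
j(y, I) = I*y
a(A, E) = -8 + E*A**2 (a(A, E) = -8 + (A*E)*A = -8 + E*A**2)
a(p - 1*(-13), -51)*104 = (-8 - 51*(-3 - 1*(-13))**2)*104 = (-8 - 51*(-3 + 13)**2)*104 = (-8 - 51*10**2)*104 = (-8 - 51*100)*104 = (-8 - 5100)*104 = -5108*104 = -531232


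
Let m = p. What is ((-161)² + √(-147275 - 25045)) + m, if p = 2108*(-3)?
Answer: 19597 + 4*I*√10770 ≈ 19597.0 + 415.11*I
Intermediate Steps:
p = -6324
m = -6324
((-161)² + √(-147275 - 25045)) + m = ((-161)² + √(-147275 - 25045)) - 6324 = (25921 + √(-172320)) - 6324 = (25921 + 4*I*√10770) - 6324 = 19597 + 4*I*√10770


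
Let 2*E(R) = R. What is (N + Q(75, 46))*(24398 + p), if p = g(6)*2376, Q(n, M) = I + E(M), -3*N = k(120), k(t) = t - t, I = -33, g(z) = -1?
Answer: -220220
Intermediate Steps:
E(R) = R/2
k(t) = 0
N = 0 (N = -⅓*0 = 0)
Q(n, M) = -33 + M/2
p = -2376 (p = -1*2376 = -2376)
(N + Q(75, 46))*(24398 + p) = (0 + (-33 + (½)*46))*(24398 - 2376) = (0 + (-33 + 23))*22022 = (0 - 10)*22022 = -10*22022 = -220220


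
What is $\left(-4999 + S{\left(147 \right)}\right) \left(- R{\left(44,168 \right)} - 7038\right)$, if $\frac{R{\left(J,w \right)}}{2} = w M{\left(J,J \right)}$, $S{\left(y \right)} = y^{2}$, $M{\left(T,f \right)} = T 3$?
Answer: $-853587900$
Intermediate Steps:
$M{\left(T,f \right)} = 3 T$
$R{\left(J,w \right)} = 6 J w$ ($R{\left(J,w \right)} = 2 w 3 J = 2 \cdot 3 J w = 6 J w$)
$\left(-4999 + S{\left(147 \right)}\right) \left(- R{\left(44,168 \right)} - 7038\right) = \left(-4999 + 147^{2}\right) \left(- 6 \cdot 44 \cdot 168 - 7038\right) = \left(-4999 + 21609\right) \left(\left(-1\right) 44352 - 7038\right) = 16610 \left(-44352 - 7038\right) = 16610 \left(-51390\right) = -853587900$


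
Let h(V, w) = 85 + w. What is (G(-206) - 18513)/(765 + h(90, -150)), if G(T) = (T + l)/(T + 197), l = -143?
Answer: -41567/1575 ≈ -26.392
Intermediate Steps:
G(T) = (-143 + T)/(197 + T) (G(T) = (T - 143)/(T + 197) = (-143 + T)/(197 + T))
(G(-206) - 18513)/(765 + h(90, -150)) = ((-143 - 206)/(197 - 206) - 18513)/(765 + (85 - 150)) = (-349/(-9) - 18513)/(765 - 65) = (-⅑*(-349) - 18513)/700 = (349/9 - 18513)*(1/700) = -166268/9*1/700 = -41567/1575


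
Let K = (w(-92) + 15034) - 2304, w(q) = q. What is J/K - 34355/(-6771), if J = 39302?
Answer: 350146166/42785949 ≈ 8.1837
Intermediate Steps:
K = 12638 (K = (-92 + 15034) - 2304 = 14942 - 2304 = 12638)
J/K - 34355/(-6771) = 39302/12638 - 34355/(-6771) = 39302*(1/12638) - 34355*(-1/6771) = 19651/6319 + 34355/6771 = 350146166/42785949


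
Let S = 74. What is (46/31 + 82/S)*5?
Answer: 14865/1147 ≈ 12.960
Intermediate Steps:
(46/31 + 82/S)*5 = (46/31 + 82/74)*5 = (46*(1/31) + 82*(1/74))*5 = (46/31 + 41/37)*5 = (2973/1147)*5 = 14865/1147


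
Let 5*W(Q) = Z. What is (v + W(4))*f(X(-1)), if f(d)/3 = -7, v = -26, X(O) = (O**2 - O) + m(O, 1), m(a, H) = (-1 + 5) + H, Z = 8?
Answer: 2562/5 ≈ 512.40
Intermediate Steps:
m(a, H) = 4 + H
X(O) = 5 + O**2 - O (X(O) = (O**2 - O) + (4 + 1) = (O**2 - O) + 5 = 5 + O**2 - O)
W(Q) = 8/5 (W(Q) = (1/5)*8 = 8/5)
f(d) = -21 (f(d) = 3*(-7) = -21)
(v + W(4))*f(X(-1)) = (-26 + 8/5)*(-21) = -122/5*(-21) = 2562/5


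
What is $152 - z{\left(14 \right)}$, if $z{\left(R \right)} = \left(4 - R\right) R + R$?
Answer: $278$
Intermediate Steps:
$z{\left(R \right)} = R + R \left(4 - R\right)$ ($z{\left(R \right)} = R \left(4 - R\right) + R = R + R \left(4 - R\right)$)
$152 - z{\left(14 \right)} = 152 - 14 \left(5 - 14\right) = 152 - 14 \left(-9\right) = 152 - -126 = 152 + 126 = 278$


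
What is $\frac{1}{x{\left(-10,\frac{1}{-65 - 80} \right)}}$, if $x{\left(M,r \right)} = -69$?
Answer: $- \frac{1}{69} \approx -0.014493$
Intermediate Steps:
$\frac{1}{x{\left(-10,\frac{1}{-65 - 80} \right)}} = \frac{1}{-69} = - \frac{1}{69}$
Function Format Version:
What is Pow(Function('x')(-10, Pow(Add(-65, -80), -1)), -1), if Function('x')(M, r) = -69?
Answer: Rational(-1, 69) ≈ -0.014493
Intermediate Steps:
Pow(Function('x')(-10, Pow(Add(-65, -80), -1)), -1) = Pow(-69, -1) = Rational(-1, 69)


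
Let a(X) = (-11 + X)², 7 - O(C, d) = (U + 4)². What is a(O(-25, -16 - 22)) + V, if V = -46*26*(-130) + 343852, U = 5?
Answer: 506557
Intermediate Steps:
O(C, d) = -74 (O(C, d) = 7 - (5 + 4)² = 7 - 1*9² = 7 - 1*81 = 7 - 81 = -74)
V = 499332 (V = -1196*(-130) + 343852 = 155480 + 343852 = 499332)
a(O(-25, -16 - 22)) + V = (-11 - 74)² + 499332 = (-85)² + 499332 = 7225 + 499332 = 506557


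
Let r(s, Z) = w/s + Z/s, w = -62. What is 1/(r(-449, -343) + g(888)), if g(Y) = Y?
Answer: 449/399117 ≈ 0.0011250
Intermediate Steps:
r(s, Z) = -62/s + Z/s
1/(r(-449, -343) + g(888)) = 1/((-62 - 343)/(-449) + 888) = 1/(-1/449*(-405) + 888) = 1/(405/449 + 888) = 1/(399117/449) = 449/399117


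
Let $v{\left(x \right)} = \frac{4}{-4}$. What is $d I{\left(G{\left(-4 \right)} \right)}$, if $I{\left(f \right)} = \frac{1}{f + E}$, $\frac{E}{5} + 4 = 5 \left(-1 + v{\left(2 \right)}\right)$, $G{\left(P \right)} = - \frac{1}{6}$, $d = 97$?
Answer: $- \frac{582}{421} \approx -1.3824$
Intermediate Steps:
$v{\left(x \right)} = -1$ ($v{\left(x \right)} = 4 \left(- \frac{1}{4}\right) = -1$)
$G{\left(P \right)} = - \frac{1}{6}$ ($G{\left(P \right)} = \left(-1\right) \frac{1}{6} = - \frac{1}{6}$)
$E = -70$ ($E = -20 + 5 \cdot 5 \left(-1 - 1\right) = -20 + 5 \cdot 5 \left(-2\right) = -20 + 5 \left(-10\right) = -20 - 50 = -70$)
$I{\left(f \right)} = \frac{1}{-70 + f}$ ($I{\left(f \right)} = \frac{1}{f - 70} = \frac{1}{-70 + f}$)
$d I{\left(G{\left(-4 \right)} \right)} = \frac{97}{-70 - \frac{1}{6}} = \frac{97}{- \frac{421}{6}} = 97 \left(- \frac{6}{421}\right) = - \frac{582}{421}$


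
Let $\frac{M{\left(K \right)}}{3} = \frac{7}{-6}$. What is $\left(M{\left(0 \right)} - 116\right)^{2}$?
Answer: $\frac{57121}{4} \approx 14280.0$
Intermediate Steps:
$M{\left(K \right)} = - \frac{7}{2}$ ($M{\left(K \right)} = 3 \frac{7}{-6} = 3 \cdot 7 \left(- \frac{1}{6}\right) = 3 \left(- \frac{7}{6}\right) = - \frac{7}{2}$)
$\left(M{\left(0 \right)} - 116\right)^{2} = \left(- \frac{7}{2} - 116\right)^{2} = \left(- \frac{239}{2}\right)^{2} = \frac{57121}{4}$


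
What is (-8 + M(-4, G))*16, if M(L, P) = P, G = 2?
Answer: -96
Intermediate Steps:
(-8 + M(-4, G))*16 = (-8 + 2)*16 = -6*16 = -96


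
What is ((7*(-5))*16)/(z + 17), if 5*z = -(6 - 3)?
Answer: -1400/41 ≈ -34.146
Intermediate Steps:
z = -⅗ (z = (-(6 - 3))/5 = (-1*3)/5 = (⅕)*(-3) = -⅗ ≈ -0.60000)
((7*(-5))*16)/(z + 17) = ((7*(-5))*16)/(-⅗ + 17) = (-35*16)/(82/5) = -560*5/82 = -1400/41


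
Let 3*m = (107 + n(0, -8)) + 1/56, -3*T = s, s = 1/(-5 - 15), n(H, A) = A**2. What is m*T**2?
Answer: 9577/604800 ≈ 0.015835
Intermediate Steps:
s = -1/20 (s = 1/(-20) = -1/20 ≈ -0.050000)
T = 1/60 (T = -1/3*(-1/20) = 1/60 ≈ 0.016667)
m = 9577/168 (m = ((107 + (-8)**2) + 1/56)/3 = ((107 + 64) + 1/56)/3 = (171 + 1/56)/3 = (1/3)*(9577/56) = 9577/168 ≈ 57.006)
m*T**2 = 9577*(1/60)**2/168 = (9577/168)*(1/3600) = 9577/604800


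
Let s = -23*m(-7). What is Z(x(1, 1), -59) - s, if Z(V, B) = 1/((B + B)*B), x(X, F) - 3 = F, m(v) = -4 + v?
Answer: -1761385/6962 ≈ -253.00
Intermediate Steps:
x(X, F) = 3 + F
Z(V, B) = 1/(2*B²) (Z(V, B) = 1/(((2*B))*B) = (1/(2*B))/B = 1/(2*B²))
s = 253 (s = -23*(-4 - 7) = -23*(-11) = 253)
Z(x(1, 1), -59) - s = (½)/(-59)² - 1*253 = (½)*(1/3481) - 253 = 1/6962 - 253 = -1761385/6962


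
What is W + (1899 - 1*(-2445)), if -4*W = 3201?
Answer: 14175/4 ≈ 3543.8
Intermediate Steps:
W = -3201/4 (W = -1/4*3201 = -3201/4 ≈ -800.25)
W + (1899 - 1*(-2445)) = -3201/4 + (1899 - 1*(-2445)) = -3201/4 + (1899 + 2445) = -3201/4 + 4344 = 14175/4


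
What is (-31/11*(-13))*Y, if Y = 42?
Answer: 16926/11 ≈ 1538.7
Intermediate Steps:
(-31/11*(-13))*Y = (-31/11*(-13))*42 = (-31*1/11*(-13))*42 = -31/11*(-13)*42 = (403/11)*42 = 16926/11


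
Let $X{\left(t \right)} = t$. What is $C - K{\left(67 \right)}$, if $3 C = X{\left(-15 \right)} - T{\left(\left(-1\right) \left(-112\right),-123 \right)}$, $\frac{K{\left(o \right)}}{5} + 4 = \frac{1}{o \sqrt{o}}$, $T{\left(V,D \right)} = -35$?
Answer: $\frac{80}{3} - \frac{5 \sqrt{67}}{4489} \approx 26.658$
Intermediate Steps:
$K{\left(o \right)} = -20 + \frac{5}{o^{\frac{3}{2}}}$ ($K{\left(o \right)} = -20 + \frac{5}{o \sqrt{o}} = -20 + \frac{5}{o^{\frac{3}{2}}}$)
$C = \frac{20}{3}$ ($C = \frac{-15 - -35}{3} = \frac{-15 + 35}{3} = \frac{1}{3} \cdot 20 = \frac{20}{3} \approx 6.6667$)
$C - K{\left(67 \right)} = \frac{20}{3} - \left(-20 + \frac{5}{67 \sqrt{67}}\right) = \frac{20}{3} - \left(-20 + 5 \frac{\sqrt{67}}{4489}\right) = \frac{20}{3} - \left(-20 + \frac{5 \sqrt{67}}{4489}\right) = \frac{20}{3} + \left(20 - \frac{5 \sqrt{67}}{4489}\right) = \frac{80}{3} - \frac{5 \sqrt{67}}{4489}$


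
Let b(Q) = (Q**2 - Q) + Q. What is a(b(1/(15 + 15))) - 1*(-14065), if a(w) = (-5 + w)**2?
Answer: 11412891001/810000 ≈ 14090.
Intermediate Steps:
b(Q) = Q**2
a(b(1/(15 + 15))) - 1*(-14065) = (-5 + (1/(15 + 15))**2)**2 - 1*(-14065) = (-5 + (1/30)**2)**2 + 14065 = (-5 + 1/900)**2 + 14065 = (-4499/900)**2 + 14065 = 20241001/810000 + 14065 = 11412891001/810000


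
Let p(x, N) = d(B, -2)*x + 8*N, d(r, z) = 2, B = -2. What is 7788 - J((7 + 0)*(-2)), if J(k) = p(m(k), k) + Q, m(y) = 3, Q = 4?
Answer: 7890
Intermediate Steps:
p(x, N) = 2*x + 8*N
J(k) = 10 + 8*k (J(k) = (2*3 + 8*k) + 4 = (6 + 8*k) + 4 = 10 + 8*k)
7788 - J((7 + 0)*(-2)) = 7788 - (10 + 8*((7 + 0)*(-2))) = 7788 - (10 + 8*(7*(-2))) = 7788 - (10 + 8*(-14)) = 7788 - (10 - 112) = 7788 - 1*(-102) = 7788 + 102 = 7890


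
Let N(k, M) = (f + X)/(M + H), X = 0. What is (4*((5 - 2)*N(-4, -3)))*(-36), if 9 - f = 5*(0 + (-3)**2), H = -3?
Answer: -2592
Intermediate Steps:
f = -36 (f = 9 - 5*(0 + (-3)**2) = 9 - 5*(0 + 9) = 9 - 5*9 = 9 - 1*45 = 9 - 45 = -36)
N(k, M) = -36/(-3 + M) (N(k, M) = (-36 + 0)/(M - 3) = -36/(-3 + M))
(4*((5 - 2)*N(-4, -3)))*(-36) = (4*((5 - 2)*(-36/(-3 - 3))))*(-36) = (4*(3*(-36/(-6))))*(-36) = (4*(3*(-36*(-1/6))))*(-36) = (4*(3*6))*(-36) = (4*18)*(-36) = 72*(-36) = -2592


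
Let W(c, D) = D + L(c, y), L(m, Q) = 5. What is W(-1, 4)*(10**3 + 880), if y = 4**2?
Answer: 16920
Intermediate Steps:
y = 16
W(c, D) = 5 + D (W(c, D) = D + 5 = 5 + D)
W(-1, 4)*(10**3 + 880) = (5 + 4)*(10**3 + 880) = 9*(1000 + 880) = 9*1880 = 16920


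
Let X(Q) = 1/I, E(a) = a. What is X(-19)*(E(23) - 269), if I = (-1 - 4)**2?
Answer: -246/25 ≈ -9.8400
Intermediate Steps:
I = 25 (I = (-5)**2 = 25)
X(Q) = 1/25
X(-19)*(E(23) - 269) = (23 - 269)/25 = (1/25)*(-246) = -246/25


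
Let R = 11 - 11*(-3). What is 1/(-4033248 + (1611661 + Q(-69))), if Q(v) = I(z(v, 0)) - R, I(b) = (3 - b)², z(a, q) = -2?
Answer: -1/2421606 ≈ -4.1295e-7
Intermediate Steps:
R = 44 (R = 11 + 33 = 44)
Q(v) = -19 (Q(v) = (-3 - 2)² - 1*44 = (-5)² - 44 = 25 - 44 = -19)
1/(-4033248 + (1611661 + Q(-69))) = 1/(-4033248 + (1611661 - 19)) = 1/(-4033248 + 1611642) = 1/(-2421606) = -1/2421606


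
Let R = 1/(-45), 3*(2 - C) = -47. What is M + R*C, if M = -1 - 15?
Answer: -2213/135 ≈ -16.393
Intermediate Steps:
C = 53/3 (C = 2 - ⅓*(-47) = 2 + 47/3 = 53/3 ≈ 17.667)
R = -1/45 ≈ -0.022222
M = -16
M + R*C = -16 - 1/45*53/3 = -16 - 53/135 = -2213/135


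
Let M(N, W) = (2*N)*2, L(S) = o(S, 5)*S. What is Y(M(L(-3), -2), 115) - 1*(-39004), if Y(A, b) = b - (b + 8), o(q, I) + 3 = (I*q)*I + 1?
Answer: 38996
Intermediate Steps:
o(q, I) = -2 + q*I**2 (o(q, I) = -3 + ((I*q)*I + 1) = -3 + (q*I**2 + 1) = -3 + (1 + q*I**2) = -2 + q*I**2)
L(S) = S*(-2 + 25*S) (L(S) = (-2 + S*5**2)*S = (-2 + S*25)*S = (-2 + 25*S)*S = S*(-2 + 25*S))
M(N, W) = 4*N
Y(A, b) = -8 (Y(A, b) = b - (8 + b) = b + (-8 - b) = -8)
Y(M(L(-3), -2), 115) - 1*(-39004) = -8 - 1*(-39004) = -8 + 39004 = 38996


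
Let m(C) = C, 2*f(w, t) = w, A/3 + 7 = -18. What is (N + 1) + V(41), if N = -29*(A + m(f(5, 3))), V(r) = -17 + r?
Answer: 4255/2 ≈ 2127.5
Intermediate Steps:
A = -75 (A = -21 + 3*(-18) = -21 - 54 = -75)
f(w, t) = w/2
N = 4205/2 (N = -29*(-75 + (1/2)*5) = -29*(-75 + 5/2) = -29*(-145/2) = 4205/2 ≈ 2102.5)
(N + 1) + V(41) = (4205/2 + 1) + (-17 + 41) = 4207/2 + 24 = 4255/2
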